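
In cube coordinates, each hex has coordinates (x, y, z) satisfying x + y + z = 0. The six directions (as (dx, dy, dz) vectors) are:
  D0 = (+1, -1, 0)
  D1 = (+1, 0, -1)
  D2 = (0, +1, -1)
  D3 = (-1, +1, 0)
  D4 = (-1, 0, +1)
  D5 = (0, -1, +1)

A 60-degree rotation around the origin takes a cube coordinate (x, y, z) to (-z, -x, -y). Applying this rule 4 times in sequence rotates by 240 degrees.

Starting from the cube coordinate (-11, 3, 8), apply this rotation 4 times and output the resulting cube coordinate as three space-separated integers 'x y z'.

Start: (-11, 3, 8)
Step 1: (-11, 3, 8) -> (-(8), -(-11), -(3)) = (-8, 11, -3)
Step 2: (-8, 11, -3) -> (-(-3), -(-8), -(11)) = (3, 8, -11)
Step 3: (3, 8, -11) -> (-(-11), -(3), -(8)) = (11, -3, -8)
Step 4: (11, -3, -8) -> (-(-8), -(11), -(-3)) = (8, -11, 3)

Answer: 8 -11 3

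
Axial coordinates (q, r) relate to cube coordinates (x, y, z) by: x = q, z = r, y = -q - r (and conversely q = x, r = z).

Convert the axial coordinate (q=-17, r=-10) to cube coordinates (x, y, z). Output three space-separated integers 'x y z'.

Answer: -17 27 -10

Derivation:
x = q = -17
z = r = -10
y = -x - z = -(-17) - (-10) = 27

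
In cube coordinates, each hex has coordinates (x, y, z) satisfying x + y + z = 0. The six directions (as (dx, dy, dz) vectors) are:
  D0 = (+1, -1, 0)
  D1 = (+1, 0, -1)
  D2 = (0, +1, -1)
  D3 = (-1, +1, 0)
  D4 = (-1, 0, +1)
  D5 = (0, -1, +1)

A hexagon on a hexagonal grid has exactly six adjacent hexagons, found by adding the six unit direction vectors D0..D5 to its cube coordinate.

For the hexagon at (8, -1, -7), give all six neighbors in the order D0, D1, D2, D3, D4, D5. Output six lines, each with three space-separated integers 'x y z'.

Center: (8, -1, -7). Add each direction:
  D0: (8, -1, -7) + (1, -1, 0) = (9, -2, -7)
  D1: (8, -1, -7) + (1, 0, -1) = (9, -1, -8)
  D2: (8, -1, -7) + (0, 1, -1) = (8, 0, -8)
  D3: (8, -1, -7) + (-1, 1, 0) = (7, 0, -7)
  D4: (8, -1, -7) + (-1, 0, 1) = (7, -1, -6)
  D5: (8, -1, -7) + (0, -1, 1) = (8, -2, -6)

Answer: 9 -2 -7
9 -1 -8
8 0 -8
7 0 -7
7 -1 -6
8 -2 -6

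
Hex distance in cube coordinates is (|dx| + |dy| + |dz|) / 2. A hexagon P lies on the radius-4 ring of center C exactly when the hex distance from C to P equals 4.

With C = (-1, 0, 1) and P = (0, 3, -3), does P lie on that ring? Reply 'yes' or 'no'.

|px - cx| = |0 - (-1)| = 1
|py - cy| = |3 - 0| = 3
|pz - cz| = |-3 - 1| = 4
distance = (1+3+4)/2 = 8/2 = 4
radius = 4; distance == radius -> yes

Answer: yes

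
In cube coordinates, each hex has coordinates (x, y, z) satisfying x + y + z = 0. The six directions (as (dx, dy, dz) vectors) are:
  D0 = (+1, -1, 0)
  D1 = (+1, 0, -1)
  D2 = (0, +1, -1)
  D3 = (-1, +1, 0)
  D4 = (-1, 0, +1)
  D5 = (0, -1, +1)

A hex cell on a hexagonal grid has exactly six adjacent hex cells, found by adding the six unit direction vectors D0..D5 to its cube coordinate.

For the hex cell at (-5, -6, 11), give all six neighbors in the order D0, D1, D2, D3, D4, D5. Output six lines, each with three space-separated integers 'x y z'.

Center: (-5, -6, 11). Add each direction:
  D0: (-5, -6, 11) + (1, -1, 0) = (-4, -7, 11)
  D1: (-5, -6, 11) + (1, 0, -1) = (-4, -6, 10)
  D2: (-5, -6, 11) + (0, 1, -1) = (-5, -5, 10)
  D3: (-5, -6, 11) + (-1, 1, 0) = (-6, -5, 11)
  D4: (-5, -6, 11) + (-1, 0, 1) = (-6, -6, 12)
  D5: (-5, -6, 11) + (0, -1, 1) = (-5, -7, 12)

Answer: -4 -7 11
-4 -6 10
-5 -5 10
-6 -5 11
-6 -6 12
-5 -7 12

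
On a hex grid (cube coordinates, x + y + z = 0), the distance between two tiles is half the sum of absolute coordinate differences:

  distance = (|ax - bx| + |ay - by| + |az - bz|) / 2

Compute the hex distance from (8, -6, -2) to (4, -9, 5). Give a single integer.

Answer: 7

Derivation:
|ax - bx| = |8 - 4| = 4
|ay - by| = |-6 - (-9)| = 3
|az - bz| = |-2 - 5| = 7
distance = (4 + 3 + 7) / 2 = 14 / 2 = 7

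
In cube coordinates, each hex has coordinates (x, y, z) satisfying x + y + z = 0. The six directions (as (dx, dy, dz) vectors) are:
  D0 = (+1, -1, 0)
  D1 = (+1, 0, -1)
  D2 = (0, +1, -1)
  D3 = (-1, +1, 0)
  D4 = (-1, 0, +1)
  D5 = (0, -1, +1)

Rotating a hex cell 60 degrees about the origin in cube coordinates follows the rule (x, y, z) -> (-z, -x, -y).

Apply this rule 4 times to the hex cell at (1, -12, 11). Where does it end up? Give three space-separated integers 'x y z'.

Answer: 11 1 -12

Derivation:
Start: (1, -12, 11)
Step 1: (1, -12, 11) -> (-(11), -(1), -(-12)) = (-11, -1, 12)
Step 2: (-11, -1, 12) -> (-(12), -(-11), -(-1)) = (-12, 11, 1)
Step 3: (-12, 11, 1) -> (-(1), -(-12), -(11)) = (-1, 12, -11)
Step 4: (-1, 12, -11) -> (-(-11), -(-1), -(12)) = (11, 1, -12)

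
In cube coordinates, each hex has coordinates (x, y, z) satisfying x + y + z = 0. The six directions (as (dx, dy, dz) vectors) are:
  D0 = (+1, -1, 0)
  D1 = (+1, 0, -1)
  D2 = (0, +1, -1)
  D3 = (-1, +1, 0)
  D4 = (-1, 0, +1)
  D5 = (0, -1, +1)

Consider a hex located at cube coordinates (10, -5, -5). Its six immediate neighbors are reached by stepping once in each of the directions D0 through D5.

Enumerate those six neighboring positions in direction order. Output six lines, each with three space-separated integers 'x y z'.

Answer: 11 -6 -5
11 -5 -6
10 -4 -6
9 -4 -5
9 -5 -4
10 -6 -4

Derivation:
Center: (10, -5, -5). Add each direction:
  D0: (10, -5, -5) + (1, -1, 0) = (11, -6, -5)
  D1: (10, -5, -5) + (1, 0, -1) = (11, -5, -6)
  D2: (10, -5, -5) + (0, 1, -1) = (10, -4, -6)
  D3: (10, -5, -5) + (-1, 1, 0) = (9, -4, -5)
  D4: (10, -5, -5) + (-1, 0, 1) = (9, -5, -4)
  D5: (10, -5, -5) + (0, -1, 1) = (10, -6, -4)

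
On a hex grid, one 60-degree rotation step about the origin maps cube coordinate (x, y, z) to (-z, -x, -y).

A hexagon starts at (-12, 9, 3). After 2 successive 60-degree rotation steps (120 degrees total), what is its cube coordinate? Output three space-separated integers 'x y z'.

Start: (-12, 9, 3)
Step 1: (-12, 9, 3) -> (-(3), -(-12), -(9)) = (-3, 12, -9)
Step 2: (-3, 12, -9) -> (-(-9), -(-3), -(12)) = (9, 3, -12)

Answer: 9 3 -12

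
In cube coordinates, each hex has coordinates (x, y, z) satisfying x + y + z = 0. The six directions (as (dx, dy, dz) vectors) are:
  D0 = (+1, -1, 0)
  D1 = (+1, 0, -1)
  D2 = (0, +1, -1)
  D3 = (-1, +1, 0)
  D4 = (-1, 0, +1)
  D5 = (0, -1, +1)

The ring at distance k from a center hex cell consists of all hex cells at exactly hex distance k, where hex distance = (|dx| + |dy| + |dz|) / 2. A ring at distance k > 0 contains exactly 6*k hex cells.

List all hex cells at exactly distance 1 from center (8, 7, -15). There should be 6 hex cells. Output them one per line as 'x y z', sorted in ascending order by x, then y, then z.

Answer: 7 7 -14
7 8 -15
8 6 -14
8 8 -16
9 6 -15
9 7 -16

Derivation:
Walk ring at distance 1 from (8, 7, -15):
Start at center + D4*1 = (7, 7, -14)
  hex 0: (7, 7, -14)
  hex 1: (8, 6, -14)
  hex 2: (9, 6, -15)
  hex 3: (9, 7, -16)
  hex 4: (8, 8, -16)
  hex 5: (7, 8, -15)
Sorted: 6 hexes.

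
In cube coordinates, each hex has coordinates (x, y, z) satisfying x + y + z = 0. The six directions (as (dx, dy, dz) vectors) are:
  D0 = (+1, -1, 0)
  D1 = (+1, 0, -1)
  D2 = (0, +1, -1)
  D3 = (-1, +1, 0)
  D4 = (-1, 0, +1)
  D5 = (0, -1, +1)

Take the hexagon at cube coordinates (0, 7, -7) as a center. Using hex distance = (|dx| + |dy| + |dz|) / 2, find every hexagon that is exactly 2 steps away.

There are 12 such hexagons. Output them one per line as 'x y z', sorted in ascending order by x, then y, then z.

Answer: -2 7 -5
-2 8 -6
-2 9 -7
-1 6 -5
-1 9 -8
0 5 -5
0 9 -9
1 5 -6
1 8 -9
2 5 -7
2 6 -8
2 7 -9

Derivation:
Walk ring at distance 2 from (0, 7, -7):
Start at center + D4*2 = (-2, 7, -5)
  hex 0: (-2, 7, -5)
  hex 1: (-1, 6, -5)
  hex 2: (0, 5, -5)
  hex 3: (1, 5, -6)
  hex 4: (2, 5, -7)
  hex 5: (2, 6, -8)
  hex 6: (2, 7, -9)
  hex 7: (1, 8, -9)
  hex 8: (0, 9, -9)
  hex 9: (-1, 9, -8)
  hex 10: (-2, 9, -7)
  hex 11: (-2, 8, -6)
Sorted: 12 hexes.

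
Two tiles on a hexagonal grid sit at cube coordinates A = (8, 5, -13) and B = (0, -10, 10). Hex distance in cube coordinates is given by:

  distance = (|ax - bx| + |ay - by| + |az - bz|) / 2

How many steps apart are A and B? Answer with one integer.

|ax - bx| = |8 - 0| = 8
|ay - by| = |5 - (-10)| = 15
|az - bz| = |-13 - 10| = 23
distance = (8 + 15 + 23) / 2 = 46 / 2 = 23

Answer: 23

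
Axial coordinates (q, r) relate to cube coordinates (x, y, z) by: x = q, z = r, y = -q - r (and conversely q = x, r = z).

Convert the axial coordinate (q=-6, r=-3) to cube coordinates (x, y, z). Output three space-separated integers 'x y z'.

x = q = -6
z = r = -3
y = -x - z = -(-6) - (-3) = 9

Answer: -6 9 -3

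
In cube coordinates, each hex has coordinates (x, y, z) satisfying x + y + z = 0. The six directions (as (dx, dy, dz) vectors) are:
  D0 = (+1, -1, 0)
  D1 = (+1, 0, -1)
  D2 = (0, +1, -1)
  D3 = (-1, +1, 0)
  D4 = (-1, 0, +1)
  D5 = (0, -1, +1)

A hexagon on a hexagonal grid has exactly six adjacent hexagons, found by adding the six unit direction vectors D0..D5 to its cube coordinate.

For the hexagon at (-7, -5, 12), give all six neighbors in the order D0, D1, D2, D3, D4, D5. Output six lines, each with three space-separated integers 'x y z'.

Center: (-7, -5, 12). Add each direction:
  D0: (-7, -5, 12) + (1, -1, 0) = (-6, -6, 12)
  D1: (-7, -5, 12) + (1, 0, -1) = (-6, -5, 11)
  D2: (-7, -5, 12) + (0, 1, -1) = (-7, -4, 11)
  D3: (-7, -5, 12) + (-1, 1, 0) = (-8, -4, 12)
  D4: (-7, -5, 12) + (-1, 0, 1) = (-8, -5, 13)
  D5: (-7, -5, 12) + (0, -1, 1) = (-7, -6, 13)

Answer: -6 -6 12
-6 -5 11
-7 -4 11
-8 -4 12
-8 -5 13
-7 -6 13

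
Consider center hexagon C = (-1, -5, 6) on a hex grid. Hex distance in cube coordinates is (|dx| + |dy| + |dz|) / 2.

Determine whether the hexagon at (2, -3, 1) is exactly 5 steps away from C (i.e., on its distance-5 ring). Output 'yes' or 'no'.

|px - cx| = |2 - (-1)| = 3
|py - cy| = |-3 - (-5)| = 2
|pz - cz| = |1 - 6| = 5
distance = (3+2+5)/2 = 10/2 = 5
radius = 5; distance == radius -> yes

Answer: yes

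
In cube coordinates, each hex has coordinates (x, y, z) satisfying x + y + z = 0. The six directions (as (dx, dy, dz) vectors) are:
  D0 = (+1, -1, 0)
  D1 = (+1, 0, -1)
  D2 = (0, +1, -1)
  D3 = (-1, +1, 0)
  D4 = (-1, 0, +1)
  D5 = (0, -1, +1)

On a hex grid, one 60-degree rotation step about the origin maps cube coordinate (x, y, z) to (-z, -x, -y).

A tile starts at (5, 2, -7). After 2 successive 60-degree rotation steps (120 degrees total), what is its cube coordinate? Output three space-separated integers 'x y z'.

Start: (5, 2, -7)
Step 1: (5, 2, -7) -> (-(-7), -(5), -(2)) = (7, -5, -2)
Step 2: (7, -5, -2) -> (-(-2), -(7), -(-5)) = (2, -7, 5)

Answer: 2 -7 5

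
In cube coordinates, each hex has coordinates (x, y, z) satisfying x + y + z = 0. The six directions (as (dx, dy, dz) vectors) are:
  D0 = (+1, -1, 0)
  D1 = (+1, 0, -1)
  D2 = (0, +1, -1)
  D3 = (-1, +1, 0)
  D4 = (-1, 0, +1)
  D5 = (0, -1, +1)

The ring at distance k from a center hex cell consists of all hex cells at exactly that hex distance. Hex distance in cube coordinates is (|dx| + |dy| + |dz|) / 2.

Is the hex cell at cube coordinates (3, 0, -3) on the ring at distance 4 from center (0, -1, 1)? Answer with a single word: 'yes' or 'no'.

|px - cx| = |3 - 0| = 3
|py - cy| = |0 - (-1)| = 1
|pz - cz| = |-3 - 1| = 4
distance = (3+1+4)/2 = 8/2 = 4
radius = 4; distance == radius -> yes

Answer: yes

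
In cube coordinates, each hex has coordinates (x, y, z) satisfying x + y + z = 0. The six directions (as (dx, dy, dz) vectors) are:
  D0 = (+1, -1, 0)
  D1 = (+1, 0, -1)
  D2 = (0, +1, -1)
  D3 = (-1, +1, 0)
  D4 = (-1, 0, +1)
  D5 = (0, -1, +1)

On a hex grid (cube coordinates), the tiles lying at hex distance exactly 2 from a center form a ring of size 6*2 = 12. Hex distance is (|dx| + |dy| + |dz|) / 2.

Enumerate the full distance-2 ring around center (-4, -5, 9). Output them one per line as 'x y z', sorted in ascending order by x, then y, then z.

Answer: -6 -5 11
-6 -4 10
-6 -3 9
-5 -6 11
-5 -3 8
-4 -7 11
-4 -3 7
-3 -7 10
-3 -4 7
-2 -7 9
-2 -6 8
-2 -5 7

Derivation:
Walk ring at distance 2 from (-4, -5, 9):
Start at center + D4*2 = (-6, -5, 11)
  hex 0: (-6, -5, 11)
  hex 1: (-5, -6, 11)
  hex 2: (-4, -7, 11)
  hex 3: (-3, -7, 10)
  hex 4: (-2, -7, 9)
  hex 5: (-2, -6, 8)
  hex 6: (-2, -5, 7)
  hex 7: (-3, -4, 7)
  hex 8: (-4, -3, 7)
  hex 9: (-5, -3, 8)
  hex 10: (-6, -3, 9)
  hex 11: (-6, -4, 10)
Sorted: 12 hexes.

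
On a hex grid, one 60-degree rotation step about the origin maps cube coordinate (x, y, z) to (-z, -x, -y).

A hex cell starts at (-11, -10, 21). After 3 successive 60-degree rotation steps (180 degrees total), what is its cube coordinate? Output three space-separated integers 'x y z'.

Answer: 11 10 -21

Derivation:
Start: (-11, -10, 21)
Step 1: (-11, -10, 21) -> (-(21), -(-11), -(-10)) = (-21, 11, 10)
Step 2: (-21, 11, 10) -> (-(10), -(-21), -(11)) = (-10, 21, -11)
Step 3: (-10, 21, -11) -> (-(-11), -(-10), -(21)) = (11, 10, -21)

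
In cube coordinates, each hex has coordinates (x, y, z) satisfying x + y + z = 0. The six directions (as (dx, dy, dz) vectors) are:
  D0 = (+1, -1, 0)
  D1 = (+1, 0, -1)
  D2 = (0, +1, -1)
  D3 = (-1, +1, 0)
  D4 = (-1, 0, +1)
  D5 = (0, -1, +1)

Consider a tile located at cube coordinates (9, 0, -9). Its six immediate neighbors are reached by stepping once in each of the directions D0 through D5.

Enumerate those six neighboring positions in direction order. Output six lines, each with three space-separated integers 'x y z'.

Center: (9, 0, -9). Add each direction:
  D0: (9, 0, -9) + (1, -1, 0) = (10, -1, -9)
  D1: (9, 0, -9) + (1, 0, -1) = (10, 0, -10)
  D2: (9, 0, -9) + (0, 1, -1) = (9, 1, -10)
  D3: (9, 0, -9) + (-1, 1, 0) = (8, 1, -9)
  D4: (9, 0, -9) + (-1, 0, 1) = (8, 0, -8)
  D5: (9, 0, -9) + (0, -1, 1) = (9, -1, -8)

Answer: 10 -1 -9
10 0 -10
9 1 -10
8 1 -9
8 0 -8
9 -1 -8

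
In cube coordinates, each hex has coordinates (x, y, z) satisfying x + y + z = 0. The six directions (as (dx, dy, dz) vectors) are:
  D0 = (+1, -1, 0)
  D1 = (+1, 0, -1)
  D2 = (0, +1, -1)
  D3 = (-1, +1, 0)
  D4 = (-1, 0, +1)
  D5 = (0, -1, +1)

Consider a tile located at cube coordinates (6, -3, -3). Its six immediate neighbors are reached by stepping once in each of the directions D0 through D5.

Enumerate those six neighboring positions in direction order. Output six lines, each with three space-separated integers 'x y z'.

Answer: 7 -4 -3
7 -3 -4
6 -2 -4
5 -2 -3
5 -3 -2
6 -4 -2

Derivation:
Center: (6, -3, -3). Add each direction:
  D0: (6, -3, -3) + (1, -1, 0) = (7, -4, -3)
  D1: (6, -3, -3) + (1, 0, -1) = (7, -3, -4)
  D2: (6, -3, -3) + (0, 1, -1) = (6, -2, -4)
  D3: (6, -3, -3) + (-1, 1, 0) = (5, -2, -3)
  D4: (6, -3, -3) + (-1, 0, 1) = (5, -3, -2)
  D5: (6, -3, -3) + (0, -1, 1) = (6, -4, -2)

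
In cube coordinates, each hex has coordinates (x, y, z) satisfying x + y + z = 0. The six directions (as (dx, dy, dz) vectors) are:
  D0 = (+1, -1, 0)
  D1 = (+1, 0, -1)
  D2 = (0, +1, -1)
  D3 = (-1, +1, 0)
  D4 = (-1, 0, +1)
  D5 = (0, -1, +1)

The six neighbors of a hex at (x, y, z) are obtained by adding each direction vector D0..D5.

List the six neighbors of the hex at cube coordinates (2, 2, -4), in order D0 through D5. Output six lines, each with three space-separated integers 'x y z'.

Center: (2, 2, -4). Add each direction:
  D0: (2, 2, -4) + (1, -1, 0) = (3, 1, -4)
  D1: (2, 2, -4) + (1, 0, -1) = (3, 2, -5)
  D2: (2, 2, -4) + (0, 1, -1) = (2, 3, -5)
  D3: (2, 2, -4) + (-1, 1, 0) = (1, 3, -4)
  D4: (2, 2, -4) + (-1, 0, 1) = (1, 2, -3)
  D5: (2, 2, -4) + (0, -1, 1) = (2, 1, -3)

Answer: 3 1 -4
3 2 -5
2 3 -5
1 3 -4
1 2 -3
2 1 -3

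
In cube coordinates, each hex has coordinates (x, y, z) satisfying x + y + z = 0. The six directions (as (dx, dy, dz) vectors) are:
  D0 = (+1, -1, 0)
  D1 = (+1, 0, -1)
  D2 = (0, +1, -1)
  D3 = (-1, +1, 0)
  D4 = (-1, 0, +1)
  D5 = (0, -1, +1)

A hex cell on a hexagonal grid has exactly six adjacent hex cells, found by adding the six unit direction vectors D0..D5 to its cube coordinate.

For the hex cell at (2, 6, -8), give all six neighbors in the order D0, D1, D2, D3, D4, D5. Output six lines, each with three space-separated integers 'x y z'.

Center: (2, 6, -8). Add each direction:
  D0: (2, 6, -8) + (1, -1, 0) = (3, 5, -8)
  D1: (2, 6, -8) + (1, 0, -1) = (3, 6, -9)
  D2: (2, 6, -8) + (0, 1, -1) = (2, 7, -9)
  D3: (2, 6, -8) + (-1, 1, 0) = (1, 7, -8)
  D4: (2, 6, -8) + (-1, 0, 1) = (1, 6, -7)
  D5: (2, 6, -8) + (0, -1, 1) = (2, 5, -7)

Answer: 3 5 -8
3 6 -9
2 7 -9
1 7 -8
1 6 -7
2 5 -7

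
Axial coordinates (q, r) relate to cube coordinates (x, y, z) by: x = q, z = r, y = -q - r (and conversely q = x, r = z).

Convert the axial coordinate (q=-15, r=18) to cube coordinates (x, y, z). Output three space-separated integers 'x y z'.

Answer: -15 -3 18

Derivation:
x = q = -15
z = r = 18
y = -x - z = -(-15) - (18) = -3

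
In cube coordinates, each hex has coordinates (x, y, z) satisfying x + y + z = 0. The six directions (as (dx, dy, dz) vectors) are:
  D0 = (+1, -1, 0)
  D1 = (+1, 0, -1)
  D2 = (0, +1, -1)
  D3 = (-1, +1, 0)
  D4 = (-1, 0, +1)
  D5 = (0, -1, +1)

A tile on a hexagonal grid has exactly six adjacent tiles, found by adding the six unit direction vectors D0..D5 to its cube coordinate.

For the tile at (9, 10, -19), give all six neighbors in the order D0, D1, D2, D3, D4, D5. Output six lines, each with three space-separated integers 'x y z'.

Answer: 10 9 -19
10 10 -20
9 11 -20
8 11 -19
8 10 -18
9 9 -18

Derivation:
Center: (9, 10, -19). Add each direction:
  D0: (9, 10, -19) + (1, -1, 0) = (10, 9, -19)
  D1: (9, 10, -19) + (1, 0, -1) = (10, 10, -20)
  D2: (9, 10, -19) + (0, 1, -1) = (9, 11, -20)
  D3: (9, 10, -19) + (-1, 1, 0) = (8, 11, -19)
  D4: (9, 10, -19) + (-1, 0, 1) = (8, 10, -18)
  D5: (9, 10, -19) + (0, -1, 1) = (9, 9, -18)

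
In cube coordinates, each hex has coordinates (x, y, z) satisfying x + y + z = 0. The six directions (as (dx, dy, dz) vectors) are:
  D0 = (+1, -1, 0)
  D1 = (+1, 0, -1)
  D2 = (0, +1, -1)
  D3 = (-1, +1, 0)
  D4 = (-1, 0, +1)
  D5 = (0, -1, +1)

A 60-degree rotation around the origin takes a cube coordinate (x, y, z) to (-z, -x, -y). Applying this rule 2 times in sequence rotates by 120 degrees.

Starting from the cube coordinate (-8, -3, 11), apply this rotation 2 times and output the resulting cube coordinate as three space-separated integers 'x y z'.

Start: (-8, -3, 11)
Step 1: (-8, -3, 11) -> (-(11), -(-8), -(-3)) = (-11, 8, 3)
Step 2: (-11, 8, 3) -> (-(3), -(-11), -(8)) = (-3, 11, -8)

Answer: -3 11 -8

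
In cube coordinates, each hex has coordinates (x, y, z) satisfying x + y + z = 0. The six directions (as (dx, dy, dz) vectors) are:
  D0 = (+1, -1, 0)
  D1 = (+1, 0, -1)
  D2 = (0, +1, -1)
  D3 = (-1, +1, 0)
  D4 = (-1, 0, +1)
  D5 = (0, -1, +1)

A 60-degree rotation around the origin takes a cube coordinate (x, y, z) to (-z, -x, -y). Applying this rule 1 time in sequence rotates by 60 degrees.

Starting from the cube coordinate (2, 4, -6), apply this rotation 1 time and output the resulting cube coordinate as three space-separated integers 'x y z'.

Answer: 6 -2 -4

Derivation:
Start: (2, 4, -6)
Step 1: (2, 4, -6) -> (-(-6), -(2), -(4)) = (6, -2, -4)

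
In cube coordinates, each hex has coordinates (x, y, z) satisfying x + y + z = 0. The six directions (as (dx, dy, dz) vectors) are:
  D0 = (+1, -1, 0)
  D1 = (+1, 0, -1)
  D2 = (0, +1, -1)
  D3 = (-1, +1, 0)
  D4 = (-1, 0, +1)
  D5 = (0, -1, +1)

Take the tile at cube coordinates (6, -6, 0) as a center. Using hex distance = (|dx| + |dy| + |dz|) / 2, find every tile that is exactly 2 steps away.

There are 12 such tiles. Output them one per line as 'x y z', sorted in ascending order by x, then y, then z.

Walk ring at distance 2 from (6, -6, 0):
Start at center + D4*2 = (4, -6, 2)
  hex 0: (4, -6, 2)
  hex 1: (5, -7, 2)
  hex 2: (6, -8, 2)
  hex 3: (7, -8, 1)
  hex 4: (8, -8, 0)
  hex 5: (8, -7, -1)
  hex 6: (8, -6, -2)
  hex 7: (7, -5, -2)
  hex 8: (6, -4, -2)
  hex 9: (5, -4, -1)
  hex 10: (4, -4, 0)
  hex 11: (4, -5, 1)
Sorted: 12 hexes.

Answer: 4 -6 2
4 -5 1
4 -4 0
5 -7 2
5 -4 -1
6 -8 2
6 -4 -2
7 -8 1
7 -5 -2
8 -8 0
8 -7 -1
8 -6 -2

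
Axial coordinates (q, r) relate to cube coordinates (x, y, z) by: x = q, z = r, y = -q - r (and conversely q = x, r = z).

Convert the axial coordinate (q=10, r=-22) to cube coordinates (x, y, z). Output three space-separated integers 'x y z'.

x = q = 10
z = r = -22
y = -x - z = -(10) - (-22) = 12

Answer: 10 12 -22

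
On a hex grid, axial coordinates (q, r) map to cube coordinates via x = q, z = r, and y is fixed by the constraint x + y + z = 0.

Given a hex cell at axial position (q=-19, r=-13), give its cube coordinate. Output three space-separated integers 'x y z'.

Answer: -19 32 -13

Derivation:
x = q = -19
z = r = -13
y = -x - z = -(-19) - (-13) = 32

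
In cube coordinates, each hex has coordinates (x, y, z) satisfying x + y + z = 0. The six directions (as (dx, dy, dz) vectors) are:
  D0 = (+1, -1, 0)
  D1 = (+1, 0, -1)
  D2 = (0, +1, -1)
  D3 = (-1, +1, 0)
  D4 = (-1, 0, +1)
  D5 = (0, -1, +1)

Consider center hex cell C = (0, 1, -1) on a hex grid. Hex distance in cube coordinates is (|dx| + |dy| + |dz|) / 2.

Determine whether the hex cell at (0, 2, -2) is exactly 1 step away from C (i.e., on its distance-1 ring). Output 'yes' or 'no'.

Answer: yes

Derivation:
|px - cx| = |0 - 0| = 0
|py - cy| = |2 - 1| = 1
|pz - cz| = |-2 - (-1)| = 1
distance = (0+1+1)/2 = 2/2 = 1
radius = 1; distance == radius -> yes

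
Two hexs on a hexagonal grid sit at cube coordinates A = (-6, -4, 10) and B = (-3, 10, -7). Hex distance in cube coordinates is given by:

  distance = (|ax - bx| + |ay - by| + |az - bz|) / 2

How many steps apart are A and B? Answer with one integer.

Answer: 17

Derivation:
|ax - bx| = |-6 - (-3)| = 3
|ay - by| = |-4 - 10| = 14
|az - bz| = |10 - (-7)| = 17
distance = (3 + 14 + 17) / 2 = 34 / 2 = 17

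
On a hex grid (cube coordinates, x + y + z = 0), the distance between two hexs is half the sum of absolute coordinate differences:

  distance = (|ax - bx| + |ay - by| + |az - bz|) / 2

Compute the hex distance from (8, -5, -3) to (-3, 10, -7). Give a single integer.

|ax - bx| = |8 - (-3)| = 11
|ay - by| = |-5 - 10| = 15
|az - bz| = |-3 - (-7)| = 4
distance = (11 + 15 + 4) / 2 = 30 / 2 = 15

Answer: 15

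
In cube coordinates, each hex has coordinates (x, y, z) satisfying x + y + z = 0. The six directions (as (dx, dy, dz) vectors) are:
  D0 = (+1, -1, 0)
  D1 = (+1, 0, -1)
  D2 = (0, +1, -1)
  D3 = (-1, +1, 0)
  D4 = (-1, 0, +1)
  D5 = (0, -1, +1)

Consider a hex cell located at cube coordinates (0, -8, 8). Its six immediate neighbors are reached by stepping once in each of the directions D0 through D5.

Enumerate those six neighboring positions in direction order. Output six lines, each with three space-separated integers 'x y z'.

Answer: 1 -9 8
1 -8 7
0 -7 7
-1 -7 8
-1 -8 9
0 -9 9

Derivation:
Center: (0, -8, 8). Add each direction:
  D0: (0, -8, 8) + (1, -1, 0) = (1, -9, 8)
  D1: (0, -8, 8) + (1, 0, -1) = (1, -8, 7)
  D2: (0, -8, 8) + (0, 1, -1) = (0, -7, 7)
  D3: (0, -8, 8) + (-1, 1, 0) = (-1, -7, 8)
  D4: (0, -8, 8) + (-1, 0, 1) = (-1, -8, 9)
  D5: (0, -8, 8) + (0, -1, 1) = (0, -9, 9)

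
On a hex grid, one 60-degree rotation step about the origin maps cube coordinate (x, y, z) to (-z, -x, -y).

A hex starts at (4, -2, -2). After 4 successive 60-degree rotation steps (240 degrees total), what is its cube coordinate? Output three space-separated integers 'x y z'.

Start: (4, -2, -2)
Step 1: (4, -2, -2) -> (-(-2), -(4), -(-2)) = (2, -4, 2)
Step 2: (2, -4, 2) -> (-(2), -(2), -(-4)) = (-2, -2, 4)
Step 3: (-2, -2, 4) -> (-(4), -(-2), -(-2)) = (-4, 2, 2)
Step 4: (-4, 2, 2) -> (-(2), -(-4), -(2)) = (-2, 4, -2)

Answer: -2 4 -2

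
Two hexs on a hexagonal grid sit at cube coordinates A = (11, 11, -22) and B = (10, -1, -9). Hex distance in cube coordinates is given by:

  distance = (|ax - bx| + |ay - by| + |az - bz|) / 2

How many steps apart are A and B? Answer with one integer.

Answer: 13

Derivation:
|ax - bx| = |11 - 10| = 1
|ay - by| = |11 - (-1)| = 12
|az - bz| = |-22 - (-9)| = 13
distance = (1 + 12 + 13) / 2 = 26 / 2 = 13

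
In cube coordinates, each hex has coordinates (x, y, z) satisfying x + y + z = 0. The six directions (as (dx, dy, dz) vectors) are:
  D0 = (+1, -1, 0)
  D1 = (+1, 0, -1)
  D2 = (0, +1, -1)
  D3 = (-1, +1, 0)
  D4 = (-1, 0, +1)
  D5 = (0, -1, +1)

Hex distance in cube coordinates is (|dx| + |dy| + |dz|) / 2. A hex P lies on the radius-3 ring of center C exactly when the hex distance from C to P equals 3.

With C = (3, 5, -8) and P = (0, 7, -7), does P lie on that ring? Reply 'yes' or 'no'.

Answer: yes

Derivation:
|px - cx| = |0 - 3| = 3
|py - cy| = |7 - 5| = 2
|pz - cz| = |-7 - (-8)| = 1
distance = (3+2+1)/2 = 6/2 = 3
radius = 3; distance == radius -> yes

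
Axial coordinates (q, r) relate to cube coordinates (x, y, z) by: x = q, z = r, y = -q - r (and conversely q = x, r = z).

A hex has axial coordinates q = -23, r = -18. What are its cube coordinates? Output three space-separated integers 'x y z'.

x = q = -23
z = r = -18
y = -x - z = -(-23) - (-18) = 41

Answer: -23 41 -18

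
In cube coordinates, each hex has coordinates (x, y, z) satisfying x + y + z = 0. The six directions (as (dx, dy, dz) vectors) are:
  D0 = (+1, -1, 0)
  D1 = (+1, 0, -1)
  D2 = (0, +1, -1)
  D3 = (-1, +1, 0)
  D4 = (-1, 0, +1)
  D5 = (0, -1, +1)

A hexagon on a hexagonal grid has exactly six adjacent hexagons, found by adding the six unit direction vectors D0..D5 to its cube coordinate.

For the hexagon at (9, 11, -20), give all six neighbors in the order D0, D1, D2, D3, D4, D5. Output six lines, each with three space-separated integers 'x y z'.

Center: (9, 11, -20). Add each direction:
  D0: (9, 11, -20) + (1, -1, 0) = (10, 10, -20)
  D1: (9, 11, -20) + (1, 0, -1) = (10, 11, -21)
  D2: (9, 11, -20) + (0, 1, -1) = (9, 12, -21)
  D3: (9, 11, -20) + (-1, 1, 0) = (8, 12, -20)
  D4: (9, 11, -20) + (-1, 0, 1) = (8, 11, -19)
  D5: (9, 11, -20) + (0, -1, 1) = (9, 10, -19)

Answer: 10 10 -20
10 11 -21
9 12 -21
8 12 -20
8 11 -19
9 10 -19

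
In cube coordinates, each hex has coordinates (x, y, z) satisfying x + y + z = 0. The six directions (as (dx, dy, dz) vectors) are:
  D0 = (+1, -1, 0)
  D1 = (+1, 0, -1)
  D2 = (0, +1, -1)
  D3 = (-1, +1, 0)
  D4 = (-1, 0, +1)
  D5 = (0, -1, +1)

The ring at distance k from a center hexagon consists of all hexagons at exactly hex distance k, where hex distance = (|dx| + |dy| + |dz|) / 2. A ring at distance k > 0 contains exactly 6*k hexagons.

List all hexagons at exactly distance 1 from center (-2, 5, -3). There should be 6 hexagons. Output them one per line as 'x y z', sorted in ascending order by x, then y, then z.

Walk ring at distance 1 from (-2, 5, -3):
Start at center + D4*1 = (-3, 5, -2)
  hex 0: (-3, 5, -2)
  hex 1: (-2, 4, -2)
  hex 2: (-1, 4, -3)
  hex 3: (-1, 5, -4)
  hex 4: (-2, 6, -4)
  hex 5: (-3, 6, -3)
Sorted: 6 hexes.

Answer: -3 5 -2
-3 6 -3
-2 4 -2
-2 6 -4
-1 4 -3
-1 5 -4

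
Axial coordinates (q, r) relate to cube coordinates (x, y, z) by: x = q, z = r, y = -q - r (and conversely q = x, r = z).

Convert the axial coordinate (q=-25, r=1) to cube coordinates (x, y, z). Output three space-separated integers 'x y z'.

x = q = -25
z = r = 1
y = -x - z = -(-25) - (1) = 24

Answer: -25 24 1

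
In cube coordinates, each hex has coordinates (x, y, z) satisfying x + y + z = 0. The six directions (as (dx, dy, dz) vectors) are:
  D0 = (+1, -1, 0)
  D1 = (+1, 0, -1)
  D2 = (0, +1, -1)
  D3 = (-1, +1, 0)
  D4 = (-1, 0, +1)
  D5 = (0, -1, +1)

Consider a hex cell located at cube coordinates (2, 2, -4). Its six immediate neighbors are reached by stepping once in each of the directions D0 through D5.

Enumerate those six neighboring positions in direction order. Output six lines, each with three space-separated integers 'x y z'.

Center: (2, 2, -4). Add each direction:
  D0: (2, 2, -4) + (1, -1, 0) = (3, 1, -4)
  D1: (2, 2, -4) + (1, 0, -1) = (3, 2, -5)
  D2: (2, 2, -4) + (0, 1, -1) = (2, 3, -5)
  D3: (2, 2, -4) + (-1, 1, 0) = (1, 3, -4)
  D4: (2, 2, -4) + (-1, 0, 1) = (1, 2, -3)
  D5: (2, 2, -4) + (0, -1, 1) = (2, 1, -3)

Answer: 3 1 -4
3 2 -5
2 3 -5
1 3 -4
1 2 -3
2 1 -3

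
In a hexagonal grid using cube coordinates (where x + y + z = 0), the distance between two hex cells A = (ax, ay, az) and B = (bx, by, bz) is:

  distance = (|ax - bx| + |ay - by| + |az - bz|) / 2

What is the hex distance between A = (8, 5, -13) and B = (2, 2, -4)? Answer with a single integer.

|ax - bx| = |8 - 2| = 6
|ay - by| = |5 - 2| = 3
|az - bz| = |-13 - (-4)| = 9
distance = (6 + 3 + 9) / 2 = 18 / 2 = 9

Answer: 9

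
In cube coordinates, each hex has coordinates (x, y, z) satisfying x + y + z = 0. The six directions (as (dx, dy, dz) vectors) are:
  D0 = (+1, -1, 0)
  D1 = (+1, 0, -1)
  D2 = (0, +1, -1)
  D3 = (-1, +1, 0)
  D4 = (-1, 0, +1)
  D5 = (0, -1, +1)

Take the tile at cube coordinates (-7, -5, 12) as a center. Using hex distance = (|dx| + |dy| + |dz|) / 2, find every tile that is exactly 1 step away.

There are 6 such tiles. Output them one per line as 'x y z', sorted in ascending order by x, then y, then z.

Walk ring at distance 1 from (-7, -5, 12):
Start at center + D4*1 = (-8, -5, 13)
  hex 0: (-8, -5, 13)
  hex 1: (-7, -6, 13)
  hex 2: (-6, -6, 12)
  hex 3: (-6, -5, 11)
  hex 4: (-7, -4, 11)
  hex 5: (-8, -4, 12)
Sorted: 6 hexes.

Answer: -8 -5 13
-8 -4 12
-7 -6 13
-7 -4 11
-6 -6 12
-6 -5 11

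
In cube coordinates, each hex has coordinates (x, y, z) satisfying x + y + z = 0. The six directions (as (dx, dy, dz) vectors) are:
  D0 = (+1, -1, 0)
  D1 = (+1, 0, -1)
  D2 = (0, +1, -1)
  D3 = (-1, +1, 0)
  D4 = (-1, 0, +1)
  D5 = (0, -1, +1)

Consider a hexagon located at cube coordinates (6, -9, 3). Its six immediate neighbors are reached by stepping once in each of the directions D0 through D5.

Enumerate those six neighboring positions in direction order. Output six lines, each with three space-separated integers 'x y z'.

Answer: 7 -10 3
7 -9 2
6 -8 2
5 -8 3
5 -9 4
6 -10 4

Derivation:
Center: (6, -9, 3). Add each direction:
  D0: (6, -9, 3) + (1, -1, 0) = (7, -10, 3)
  D1: (6, -9, 3) + (1, 0, -1) = (7, -9, 2)
  D2: (6, -9, 3) + (0, 1, -1) = (6, -8, 2)
  D3: (6, -9, 3) + (-1, 1, 0) = (5, -8, 3)
  D4: (6, -9, 3) + (-1, 0, 1) = (5, -9, 4)
  D5: (6, -9, 3) + (0, -1, 1) = (6, -10, 4)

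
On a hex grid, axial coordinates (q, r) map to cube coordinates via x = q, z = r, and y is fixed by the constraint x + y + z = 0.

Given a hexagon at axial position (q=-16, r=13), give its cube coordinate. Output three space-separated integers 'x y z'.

x = q = -16
z = r = 13
y = -x - z = -(-16) - (13) = 3

Answer: -16 3 13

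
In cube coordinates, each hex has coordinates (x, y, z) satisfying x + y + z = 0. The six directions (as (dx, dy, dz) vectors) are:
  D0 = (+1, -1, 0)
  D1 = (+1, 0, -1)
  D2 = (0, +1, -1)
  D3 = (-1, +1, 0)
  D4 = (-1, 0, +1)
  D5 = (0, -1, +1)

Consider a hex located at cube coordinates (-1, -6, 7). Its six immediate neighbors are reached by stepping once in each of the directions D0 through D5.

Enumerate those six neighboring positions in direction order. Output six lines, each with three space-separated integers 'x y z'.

Answer: 0 -7 7
0 -6 6
-1 -5 6
-2 -5 7
-2 -6 8
-1 -7 8

Derivation:
Center: (-1, -6, 7). Add each direction:
  D0: (-1, -6, 7) + (1, -1, 0) = (0, -7, 7)
  D1: (-1, -6, 7) + (1, 0, -1) = (0, -6, 6)
  D2: (-1, -6, 7) + (0, 1, -1) = (-1, -5, 6)
  D3: (-1, -6, 7) + (-1, 1, 0) = (-2, -5, 7)
  D4: (-1, -6, 7) + (-1, 0, 1) = (-2, -6, 8)
  D5: (-1, -6, 7) + (0, -1, 1) = (-1, -7, 8)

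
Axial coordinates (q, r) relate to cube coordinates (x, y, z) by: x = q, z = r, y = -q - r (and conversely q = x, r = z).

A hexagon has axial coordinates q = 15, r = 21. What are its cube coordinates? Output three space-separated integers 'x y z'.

x = q = 15
z = r = 21
y = -x - z = -(15) - (21) = -36

Answer: 15 -36 21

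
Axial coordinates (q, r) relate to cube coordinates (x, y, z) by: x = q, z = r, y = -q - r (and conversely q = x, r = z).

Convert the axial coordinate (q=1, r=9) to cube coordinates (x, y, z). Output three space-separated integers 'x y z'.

Answer: 1 -10 9

Derivation:
x = q = 1
z = r = 9
y = -x - z = -(1) - (9) = -10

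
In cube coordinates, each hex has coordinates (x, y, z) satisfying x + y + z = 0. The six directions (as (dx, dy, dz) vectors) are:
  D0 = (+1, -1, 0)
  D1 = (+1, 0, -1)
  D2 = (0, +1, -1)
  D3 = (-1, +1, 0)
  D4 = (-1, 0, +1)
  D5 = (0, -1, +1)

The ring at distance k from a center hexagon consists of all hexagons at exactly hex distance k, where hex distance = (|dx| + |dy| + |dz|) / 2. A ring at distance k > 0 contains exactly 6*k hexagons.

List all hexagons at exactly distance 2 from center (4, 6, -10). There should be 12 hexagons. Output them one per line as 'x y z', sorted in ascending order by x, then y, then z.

Walk ring at distance 2 from (4, 6, -10):
Start at center + D4*2 = (2, 6, -8)
  hex 0: (2, 6, -8)
  hex 1: (3, 5, -8)
  hex 2: (4, 4, -8)
  hex 3: (5, 4, -9)
  hex 4: (6, 4, -10)
  hex 5: (6, 5, -11)
  hex 6: (6, 6, -12)
  hex 7: (5, 7, -12)
  hex 8: (4, 8, -12)
  hex 9: (3, 8, -11)
  hex 10: (2, 8, -10)
  hex 11: (2, 7, -9)
Sorted: 12 hexes.

Answer: 2 6 -8
2 7 -9
2 8 -10
3 5 -8
3 8 -11
4 4 -8
4 8 -12
5 4 -9
5 7 -12
6 4 -10
6 5 -11
6 6 -12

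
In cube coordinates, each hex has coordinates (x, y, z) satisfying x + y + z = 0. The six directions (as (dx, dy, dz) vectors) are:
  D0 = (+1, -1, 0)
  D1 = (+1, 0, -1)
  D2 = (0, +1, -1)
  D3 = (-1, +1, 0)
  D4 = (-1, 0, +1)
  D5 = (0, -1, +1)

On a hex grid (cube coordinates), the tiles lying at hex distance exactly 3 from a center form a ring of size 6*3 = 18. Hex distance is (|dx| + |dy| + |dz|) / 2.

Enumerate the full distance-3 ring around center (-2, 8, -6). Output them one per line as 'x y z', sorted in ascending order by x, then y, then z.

Walk ring at distance 3 from (-2, 8, -6):
Start at center + D4*3 = (-5, 8, -3)
  hex 0: (-5, 8, -3)
  hex 1: (-4, 7, -3)
  hex 2: (-3, 6, -3)
  hex 3: (-2, 5, -3)
  hex 4: (-1, 5, -4)
  hex 5: (0, 5, -5)
  hex 6: (1, 5, -6)
  hex 7: (1, 6, -7)
  hex 8: (1, 7, -8)
  hex 9: (1, 8, -9)
  hex 10: (0, 9, -9)
  hex 11: (-1, 10, -9)
  hex 12: (-2, 11, -9)
  hex 13: (-3, 11, -8)
  hex 14: (-4, 11, -7)
  hex 15: (-5, 11, -6)
  hex 16: (-5, 10, -5)
  hex 17: (-5, 9, -4)
Sorted: 18 hexes.

Answer: -5 8 -3
-5 9 -4
-5 10 -5
-5 11 -6
-4 7 -3
-4 11 -7
-3 6 -3
-3 11 -8
-2 5 -3
-2 11 -9
-1 5 -4
-1 10 -9
0 5 -5
0 9 -9
1 5 -6
1 6 -7
1 7 -8
1 8 -9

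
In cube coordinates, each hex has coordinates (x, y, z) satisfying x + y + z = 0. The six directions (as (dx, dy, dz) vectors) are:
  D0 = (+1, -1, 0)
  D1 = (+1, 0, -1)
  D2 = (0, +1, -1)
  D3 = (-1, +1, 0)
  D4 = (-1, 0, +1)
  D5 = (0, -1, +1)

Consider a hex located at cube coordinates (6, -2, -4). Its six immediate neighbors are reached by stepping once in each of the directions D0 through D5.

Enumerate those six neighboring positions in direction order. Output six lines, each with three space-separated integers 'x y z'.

Answer: 7 -3 -4
7 -2 -5
6 -1 -5
5 -1 -4
5 -2 -3
6 -3 -3

Derivation:
Center: (6, -2, -4). Add each direction:
  D0: (6, -2, -4) + (1, -1, 0) = (7, -3, -4)
  D1: (6, -2, -4) + (1, 0, -1) = (7, -2, -5)
  D2: (6, -2, -4) + (0, 1, -1) = (6, -1, -5)
  D3: (6, -2, -4) + (-1, 1, 0) = (5, -1, -4)
  D4: (6, -2, -4) + (-1, 0, 1) = (5, -2, -3)
  D5: (6, -2, -4) + (0, -1, 1) = (6, -3, -3)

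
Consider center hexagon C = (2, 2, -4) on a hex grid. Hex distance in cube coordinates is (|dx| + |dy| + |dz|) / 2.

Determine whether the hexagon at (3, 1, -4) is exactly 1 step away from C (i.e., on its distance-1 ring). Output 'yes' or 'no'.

Answer: yes

Derivation:
|px - cx| = |3 - 2| = 1
|py - cy| = |1 - 2| = 1
|pz - cz| = |-4 - (-4)| = 0
distance = (1+1+0)/2 = 2/2 = 1
radius = 1; distance == radius -> yes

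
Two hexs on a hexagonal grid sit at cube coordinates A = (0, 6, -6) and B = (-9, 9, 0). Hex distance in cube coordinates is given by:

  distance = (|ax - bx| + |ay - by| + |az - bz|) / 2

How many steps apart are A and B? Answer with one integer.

Answer: 9

Derivation:
|ax - bx| = |0 - (-9)| = 9
|ay - by| = |6 - 9| = 3
|az - bz| = |-6 - 0| = 6
distance = (9 + 3 + 6) / 2 = 18 / 2 = 9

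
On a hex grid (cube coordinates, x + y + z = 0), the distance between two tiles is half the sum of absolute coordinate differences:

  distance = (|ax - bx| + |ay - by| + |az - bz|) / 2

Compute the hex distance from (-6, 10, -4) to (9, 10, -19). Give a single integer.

Answer: 15

Derivation:
|ax - bx| = |-6 - 9| = 15
|ay - by| = |10 - 10| = 0
|az - bz| = |-4 - (-19)| = 15
distance = (15 + 0 + 15) / 2 = 30 / 2 = 15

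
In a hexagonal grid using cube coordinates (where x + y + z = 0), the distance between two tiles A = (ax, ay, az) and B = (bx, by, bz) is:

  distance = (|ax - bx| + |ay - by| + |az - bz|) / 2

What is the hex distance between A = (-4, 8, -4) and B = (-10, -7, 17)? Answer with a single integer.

Answer: 21

Derivation:
|ax - bx| = |-4 - (-10)| = 6
|ay - by| = |8 - (-7)| = 15
|az - bz| = |-4 - 17| = 21
distance = (6 + 15 + 21) / 2 = 42 / 2 = 21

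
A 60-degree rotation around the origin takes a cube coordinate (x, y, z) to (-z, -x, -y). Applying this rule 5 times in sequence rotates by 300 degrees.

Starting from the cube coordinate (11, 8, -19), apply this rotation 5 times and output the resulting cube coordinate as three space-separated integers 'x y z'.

Start: (11, 8, -19)
Step 1: (11, 8, -19) -> (-(-19), -(11), -(8)) = (19, -11, -8)
Step 2: (19, -11, -8) -> (-(-8), -(19), -(-11)) = (8, -19, 11)
Step 3: (8, -19, 11) -> (-(11), -(8), -(-19)) = (-11, -8, 19)
Step 4: (-11, -8, 19) -> (-(19), -(-11), -(-8)) = (-19, 11, 8)
Step 5: (-19, 11, 8) -> (-(8), -(-19), -(11)) = (-8, 19, -11)

Answer: -8 19 -11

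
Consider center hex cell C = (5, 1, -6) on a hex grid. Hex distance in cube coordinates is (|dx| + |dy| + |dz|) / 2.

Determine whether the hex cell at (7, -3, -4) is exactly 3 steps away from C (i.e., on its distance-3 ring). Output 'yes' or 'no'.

Answer: no

Derivation:
|px - cx| = |7 - 5| = 2
|py - cy| = |-3 - 1| = 4
|pz - cz| = |-4 - (-6)| = 2
distance = (2+4+2)/2 = 8/2 = 4
radius = 3; distance != radius -> no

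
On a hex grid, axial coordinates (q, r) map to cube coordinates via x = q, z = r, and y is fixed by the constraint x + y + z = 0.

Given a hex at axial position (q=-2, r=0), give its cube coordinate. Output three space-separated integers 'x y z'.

x = q = -2
z = r = 0
y = -x - z = -(-2) - (0) = 2

Answer: -2 2 0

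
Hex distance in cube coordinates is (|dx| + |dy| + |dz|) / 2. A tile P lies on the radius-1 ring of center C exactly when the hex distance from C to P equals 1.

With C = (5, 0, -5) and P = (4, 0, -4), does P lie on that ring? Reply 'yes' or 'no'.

Answer: yes

Derivation:
|px - cx| = |4 - 5| = 1
|py - cy| = |0 - 0| = 0
|pz - cz| = |-4 - (-5)| = 1
distance = (1+0+1)/2 = 2/2 = 1
radius = 1; distance == radius -> yes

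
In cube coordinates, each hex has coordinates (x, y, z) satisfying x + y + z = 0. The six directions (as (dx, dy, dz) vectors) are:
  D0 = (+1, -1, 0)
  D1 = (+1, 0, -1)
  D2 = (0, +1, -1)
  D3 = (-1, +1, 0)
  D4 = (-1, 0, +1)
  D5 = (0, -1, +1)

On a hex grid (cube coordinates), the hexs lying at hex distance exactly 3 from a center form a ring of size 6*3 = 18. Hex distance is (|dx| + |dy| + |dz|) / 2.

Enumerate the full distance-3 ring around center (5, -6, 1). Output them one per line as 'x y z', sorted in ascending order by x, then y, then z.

Walk ring at distance 3 from (5, -6, 1):
Start at center + D4*3 = (2, -6, 4)
  hex 0: (2, -6, 4)
  hex 1: (3, -7, 4)
  hex 2: (4, -8, 4)
  hex 3: (5, -9, 4)
  hex 4: (6, -9, 3)
  hex 5: (7, -9, 2)
  hex 6: (8, -9, 1)
  hex 7: (8, -8, 0)
  hex 8: (8, -7, -1)
  hex 9: (8, -6, -2)
  hex 10: (7, -5, -2)
  hex 11: (6, -4, -2)
  hex 12: (5, -3, -2)
  hex 13: (4, -3, -1)
  hex 14: (3, -3, 0)
  hex 15: (2, -3, 1)
  hex 16: (2, -4, 2)
  hex 17: (2, -5, 3)
Sorted: 18 hexes.

Answer: 2 -6 4
2 -5 3
2 -4 2
2 -3 1
3 -7 4
3 -3 0
4 -8 4
4 -3 -1
5 -9 4
5 -3 -2
6 -9 3
6 -4 -2
7 -9 2
7 -5 -2
8 -9 1
8 -8 0
8 -7 -1
8 -6 -2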